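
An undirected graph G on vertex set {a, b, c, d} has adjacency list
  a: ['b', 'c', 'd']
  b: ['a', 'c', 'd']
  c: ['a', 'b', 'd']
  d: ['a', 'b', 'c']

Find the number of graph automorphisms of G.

Every vertex has degree 3, so G is the complete graph K_4. Any permutation of the 4 vertices preserves K_4, so Aut(K_4) = S_4 of order 4! = 24.

24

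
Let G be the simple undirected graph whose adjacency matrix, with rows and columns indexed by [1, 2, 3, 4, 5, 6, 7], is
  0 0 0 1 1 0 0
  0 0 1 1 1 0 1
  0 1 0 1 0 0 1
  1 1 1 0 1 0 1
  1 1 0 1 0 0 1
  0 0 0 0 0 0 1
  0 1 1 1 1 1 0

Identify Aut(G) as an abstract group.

Degrees alone do not determine every vertex (e.g. 2 and 5 both have degree 4), but their neighbour-degree multisets differ: N(2) has degrees [3, 4, 5, 5] while N(5) has degrees [2, 4, 5, 5]. Repeating this refinement separates all vertices, so the only automorphism is the identity.

the trivial group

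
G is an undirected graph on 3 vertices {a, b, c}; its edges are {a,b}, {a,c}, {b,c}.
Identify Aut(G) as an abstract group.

S_3

All 3 vertices are pairwise adjacent: G = K_3. Any permutation of the 3 vertices preserves K_3, so Aut(K_3) = S_3 of order 3! = 6.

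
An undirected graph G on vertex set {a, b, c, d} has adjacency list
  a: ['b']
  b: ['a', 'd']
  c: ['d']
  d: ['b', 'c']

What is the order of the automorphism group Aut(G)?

2

The degree sequence is [1, 2, 1, 2]; the two degree-1 vertices a and c are the ends of a path, so G = P_4. A path has exactly one nontrivial symmetry — reversal — giving Aut(G) of order 2.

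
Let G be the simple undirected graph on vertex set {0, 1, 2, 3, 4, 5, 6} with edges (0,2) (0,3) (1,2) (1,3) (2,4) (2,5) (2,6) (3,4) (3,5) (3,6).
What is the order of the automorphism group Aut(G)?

The vertices split by degree into {2, 3} (degree 5) and {0, 1, 4, 5, 6} (degree 2); every edge runs between the two parts, so G is the complete bipartite graph K_{2,5}. Automorphisms preserve the bipartition setwise (since the parts differ in size) and act as S_5 × S_2 within it; |Aut| = 240.

240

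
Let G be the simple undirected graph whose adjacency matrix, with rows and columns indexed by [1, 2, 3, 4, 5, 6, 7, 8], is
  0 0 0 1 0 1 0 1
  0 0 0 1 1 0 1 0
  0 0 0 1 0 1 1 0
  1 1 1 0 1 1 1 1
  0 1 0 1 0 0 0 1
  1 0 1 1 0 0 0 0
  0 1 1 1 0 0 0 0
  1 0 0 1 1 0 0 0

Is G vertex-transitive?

No

Vertex 4 is the only vertex of degree 7, so every automorphism fixes it; G is not vertex-transitive.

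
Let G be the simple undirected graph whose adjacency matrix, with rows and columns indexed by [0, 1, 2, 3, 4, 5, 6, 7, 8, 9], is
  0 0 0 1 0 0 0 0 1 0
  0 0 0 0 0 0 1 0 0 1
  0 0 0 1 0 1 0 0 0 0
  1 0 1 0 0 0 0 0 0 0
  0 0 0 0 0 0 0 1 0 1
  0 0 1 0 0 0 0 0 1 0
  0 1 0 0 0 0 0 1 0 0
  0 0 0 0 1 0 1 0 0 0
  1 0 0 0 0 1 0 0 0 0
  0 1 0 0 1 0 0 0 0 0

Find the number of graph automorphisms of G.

200

G has two connected components, {0, 2, 3, 5, 8} and {1, 4, 6, 7, 9}; each is 2-regular, so G = C_5 ⊔ C_5. Aut of a disjoint union of two copies of C_5 is the wreath product D_5 ≀ Z_2, of order 2·10² = 200.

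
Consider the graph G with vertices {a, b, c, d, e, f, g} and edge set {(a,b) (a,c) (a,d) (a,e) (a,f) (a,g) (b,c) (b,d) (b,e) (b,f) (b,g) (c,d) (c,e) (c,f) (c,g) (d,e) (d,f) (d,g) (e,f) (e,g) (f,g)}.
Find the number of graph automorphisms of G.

All 7 vertices are pairwise adjacent: G = K_7. Every bijection on the vertex set is an automorphism of K_7; hence Aut(K_7) ≅ S_7, order 5040.

5040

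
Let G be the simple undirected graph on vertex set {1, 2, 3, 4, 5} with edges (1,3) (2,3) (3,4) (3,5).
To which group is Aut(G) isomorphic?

Vertex 3 has degree 4 and every other vertex has degree 1, so G is the star K_{1,4} with centre 3. The 4 leaves are pairwise interchangeable while the centre is fixed, giving Aut(G) = S_4.

the symmetric group on 4 letters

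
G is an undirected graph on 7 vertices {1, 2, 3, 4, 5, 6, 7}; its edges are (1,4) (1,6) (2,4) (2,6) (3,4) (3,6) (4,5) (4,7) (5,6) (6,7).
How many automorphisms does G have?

The vertices split by degree into {4, 6} (degree 5) and {1, 2, 3, 5, 7} (degree 2); every edge runs between the two parts, so G is the complete bipartite graph K_{2,5}. Automorphisms preserve the bipartition setwise (since the parts differ in size) and act as S_5 × S_2 within it; |Aut| = 240.

240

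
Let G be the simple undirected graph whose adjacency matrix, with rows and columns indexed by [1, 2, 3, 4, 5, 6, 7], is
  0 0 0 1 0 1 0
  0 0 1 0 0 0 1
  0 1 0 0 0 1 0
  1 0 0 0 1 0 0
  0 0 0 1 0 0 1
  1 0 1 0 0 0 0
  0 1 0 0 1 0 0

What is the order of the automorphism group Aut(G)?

Every vertex has degree 2 and the graph is connected, so G is the 7-cycle C_7. C_7 has 7 rotations and 7 reflections, so Aut(C_7) ≅ D_7 of order 14.

14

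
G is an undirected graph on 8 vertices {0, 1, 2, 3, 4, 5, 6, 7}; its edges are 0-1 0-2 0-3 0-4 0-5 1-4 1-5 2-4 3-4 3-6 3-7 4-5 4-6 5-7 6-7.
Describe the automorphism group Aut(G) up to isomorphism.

The degree sequence is [5, 3, 2, 4, 6, 4, 3, 3]. Checking the degree-preserving permutations of the vertex set shows that none except the identity preserves every edge, so Aut(G) is trivial.

{e}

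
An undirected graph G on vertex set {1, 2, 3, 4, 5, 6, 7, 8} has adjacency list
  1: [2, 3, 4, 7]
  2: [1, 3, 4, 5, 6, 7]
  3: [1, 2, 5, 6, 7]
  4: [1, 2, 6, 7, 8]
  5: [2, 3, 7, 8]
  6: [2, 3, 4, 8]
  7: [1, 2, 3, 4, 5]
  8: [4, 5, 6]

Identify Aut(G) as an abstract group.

The degree sequence is [4, 6, 5, 5, 4, 4, 5, 3]. Checking the degree-preserving permutations of the vertex set shows that none except the identity preserves every edge, so Aut(G) is trivial.

{e}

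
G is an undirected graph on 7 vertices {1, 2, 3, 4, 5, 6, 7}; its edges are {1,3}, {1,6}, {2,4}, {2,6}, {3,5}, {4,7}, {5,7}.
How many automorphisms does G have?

14

G is 2-regular and connected on 7 vertices, i.e. the cycle C_7. C_7 has 7 rotations and 7 reflections, so Aut(C_7) ≅ D_7 of order 14.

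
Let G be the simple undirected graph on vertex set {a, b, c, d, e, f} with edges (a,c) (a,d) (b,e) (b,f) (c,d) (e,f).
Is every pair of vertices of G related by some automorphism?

G has two connected components, {b, e, f} and {a, c, d}; each is 2-regular, so G = C_3 ⊔ C_3. Aut of a disjoint union of two copies of C_3 is the wreath product D_3 ≀ Z_2, of order 2·6² = 72. Under this action every vertex can be carried to every other, so G is vertex-transitive.

Yes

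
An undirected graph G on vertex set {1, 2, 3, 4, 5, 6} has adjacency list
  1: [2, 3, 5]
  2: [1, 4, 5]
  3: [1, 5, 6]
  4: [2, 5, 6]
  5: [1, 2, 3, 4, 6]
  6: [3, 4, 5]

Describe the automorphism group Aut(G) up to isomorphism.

Vertex 5 is the unique vertex of degree 5; the remaining 5 vertices each have degree 3 and induce a cycle, so G is the wheel on 6 vertices with hub 5. With the hub fixed, the remaining symmetry is that of the rim cycle C_5, giving the dihedral group D_5.

D_5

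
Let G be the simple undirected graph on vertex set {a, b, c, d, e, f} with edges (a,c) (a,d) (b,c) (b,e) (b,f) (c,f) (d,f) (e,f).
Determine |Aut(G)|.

1

The degree sequence is [2, 3, 3, 2, 2, 4]. Checking the degree-preserving permutations of the vertex set shows that none except the identity preserves every edge, so Aut(G) is trivial.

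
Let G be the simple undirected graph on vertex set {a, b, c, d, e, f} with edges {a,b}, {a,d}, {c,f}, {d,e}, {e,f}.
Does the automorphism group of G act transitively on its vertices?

Automorphisms preserve degree, but G has vertices of degree 1 and vertices of degree 2; no automorphism maps one to the other, so G is not vertex-transitive.

No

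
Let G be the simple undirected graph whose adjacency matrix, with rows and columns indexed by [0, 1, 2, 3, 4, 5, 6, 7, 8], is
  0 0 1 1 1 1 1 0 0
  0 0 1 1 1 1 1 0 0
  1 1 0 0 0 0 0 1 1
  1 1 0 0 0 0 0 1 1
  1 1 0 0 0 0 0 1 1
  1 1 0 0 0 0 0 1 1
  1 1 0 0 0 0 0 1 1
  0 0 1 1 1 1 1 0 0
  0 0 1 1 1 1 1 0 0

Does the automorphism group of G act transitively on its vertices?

No

Automorphisms preserve degree, but G has vertices of degree 4 and vertices of degree 5; no automorphism maps one to the other, so G is not vertex-transitive.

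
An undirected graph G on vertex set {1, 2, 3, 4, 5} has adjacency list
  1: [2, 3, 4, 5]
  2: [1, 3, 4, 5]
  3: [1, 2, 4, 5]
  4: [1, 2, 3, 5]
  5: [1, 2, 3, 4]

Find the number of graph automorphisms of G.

Every vertex has degree 4, so G is the complete graph K_5. Any permutation of the 5 vertices preserves K_5, so Aut(K_5) = S_5 of order 5! = 120.

120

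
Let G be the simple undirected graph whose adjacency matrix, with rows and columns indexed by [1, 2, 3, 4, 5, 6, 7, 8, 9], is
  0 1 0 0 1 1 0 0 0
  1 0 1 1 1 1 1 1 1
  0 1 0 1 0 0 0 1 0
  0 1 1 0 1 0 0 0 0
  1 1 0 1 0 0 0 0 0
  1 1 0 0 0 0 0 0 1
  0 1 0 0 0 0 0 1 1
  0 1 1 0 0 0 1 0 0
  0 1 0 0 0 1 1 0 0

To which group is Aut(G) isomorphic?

D_8

Vertex 2 is the unique vertex of degree 8; the remaining 8 vertices each have degree 3 and induce a cycle, so G is the wheel on 9 vertices with hub 2. Every automorphism fixes the hub and acts on the rim 8-cycle, so Aut(G) ≅ Aut(C_8) = D_8 of order 16.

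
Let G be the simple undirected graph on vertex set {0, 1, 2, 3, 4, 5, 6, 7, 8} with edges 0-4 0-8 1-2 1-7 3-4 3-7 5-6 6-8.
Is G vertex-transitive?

No

Automorphisms preserve degree, but G has vertices of degree 1 and vertices of degree 2; no automorphism maps one to the other, so G is not vertex-transitive.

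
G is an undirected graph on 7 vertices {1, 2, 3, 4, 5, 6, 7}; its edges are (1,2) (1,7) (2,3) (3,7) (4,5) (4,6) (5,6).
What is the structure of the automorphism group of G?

G has two connected components, {1, 2, 3, 7} and {4, 5, 6}; each is 2-regular, so G = C_4 ⊔ C_3. The components are non-isomorphic (different sizes), so Aut(G) = Aut(C_3) × Aut(C_4) = D_3 × D_4 of order 6·8 = 48.

D_3 × D_4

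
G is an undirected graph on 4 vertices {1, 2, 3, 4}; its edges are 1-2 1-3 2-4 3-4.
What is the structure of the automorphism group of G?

G is 2-regular and bipartite on 2^2 = 4 vertices with girth 4; it is the hypercube graph Q_2. Aut(Q_2) consists of the signed permutations of the 2 coordinate axes: 2! permutations times 2^2 sign flips, so |Aut| = 2^2·2! = 8.

the hyperoctahedral group B_2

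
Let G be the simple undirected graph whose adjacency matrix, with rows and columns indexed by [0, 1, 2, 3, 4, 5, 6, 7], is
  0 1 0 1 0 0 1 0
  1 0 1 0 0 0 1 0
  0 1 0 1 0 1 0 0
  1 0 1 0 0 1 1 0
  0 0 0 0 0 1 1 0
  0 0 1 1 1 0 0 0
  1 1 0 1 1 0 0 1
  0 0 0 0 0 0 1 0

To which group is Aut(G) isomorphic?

Degrees alone do not determine every vertex (e.g. 0 and 1 both have degree 3), but their neighbour-degree multisets differ: N(0) has degrees [3, 4, 5] while N(1) has degrees [3, 3, 5]. Repeating this refinement separates all vertices, so the only automorphism is the identity.

{e}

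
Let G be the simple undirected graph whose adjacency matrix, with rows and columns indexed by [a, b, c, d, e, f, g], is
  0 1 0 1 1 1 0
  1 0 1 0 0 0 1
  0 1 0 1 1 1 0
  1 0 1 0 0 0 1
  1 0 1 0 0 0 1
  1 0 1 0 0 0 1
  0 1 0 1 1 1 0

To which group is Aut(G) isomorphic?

The vertices split by degree into {a, c, g} (degree 4) and {b, d, e, f} (degree 3); every edge runs between the two parts, so G is the complete bipartite graph K_{3,4}. The parts have unequal sizes, so no automorphism swaps them; each part is permuted independently, giving S_3 × S_4 of order 3!·4! = 144.

S_3 × S_4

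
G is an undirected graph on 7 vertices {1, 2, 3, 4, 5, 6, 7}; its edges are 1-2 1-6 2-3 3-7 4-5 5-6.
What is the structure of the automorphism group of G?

the cyclic group of order 2

The degree sequence is [2, 2, 2, 1, 2, 2, 1]; the two degree-1 vertices 4 and 7 are the ends of a path, so G = P_7. A path has exactly one nontrivial symmetry — reversal — giving Aut(G) of order 2.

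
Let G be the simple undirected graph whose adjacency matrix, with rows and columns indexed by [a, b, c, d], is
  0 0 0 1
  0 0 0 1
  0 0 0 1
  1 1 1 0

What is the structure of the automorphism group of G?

Vertex d has degree 3 and every other vertex has degree 1, so G is the star K_{1,3} with centre d. The 3 leaves are pairwise interchangeable while the centre is fixed, giving Aut(G) = S_3.

the symmetric group on 3 letters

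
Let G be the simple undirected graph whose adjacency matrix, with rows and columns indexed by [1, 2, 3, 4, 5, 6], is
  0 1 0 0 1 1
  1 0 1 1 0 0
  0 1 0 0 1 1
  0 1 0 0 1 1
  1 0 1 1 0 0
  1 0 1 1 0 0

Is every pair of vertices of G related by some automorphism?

G is 3-regular and bipartite with parts {2, 5, 6} and {1, 3, 4} (each part is independent and every cross-pair is an edge), so G = K_{3,3}. Aut(K_{3,3}) is the wreath product S_3 ≀ Z_2: permute within each part, then optionally swap the parts; |Aut| = 2·(3!)² = 72. Under this action every vertex can be carried to every other, so G is vertex-transitive.

Yes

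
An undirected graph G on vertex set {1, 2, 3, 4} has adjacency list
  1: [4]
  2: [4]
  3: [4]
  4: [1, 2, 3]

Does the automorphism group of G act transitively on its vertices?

No

Vertex 4 is the only vertex of degree 3, so every automorphism fixes it; G is not vertex-transitive.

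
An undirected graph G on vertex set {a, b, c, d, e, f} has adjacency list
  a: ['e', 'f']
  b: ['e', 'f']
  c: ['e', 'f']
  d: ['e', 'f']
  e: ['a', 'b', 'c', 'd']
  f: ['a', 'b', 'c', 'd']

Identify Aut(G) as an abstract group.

The vertices split by degree into {e, f} (degree 4) and {a, b, c, d} (degree 2); every edge runs between the two parts, so G is the complete bipartite graph K_{2,4}. The parts have unequal sizes, so no automorphism swaps them; each part is permuted independently, giving S_4 × S_2 of order 4!·2! = 48.

S_4 × S_2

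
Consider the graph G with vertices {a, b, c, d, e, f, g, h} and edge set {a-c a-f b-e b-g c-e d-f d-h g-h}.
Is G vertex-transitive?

Every vertex has degree 2 and the graph is connected, so G is the 8-cycle C_8. C_8 has 8 rotations and 8 reflections, so Aut(C_8) ≅ D_8 of order 16. This group acts transitively on the 8 vertices.

Yes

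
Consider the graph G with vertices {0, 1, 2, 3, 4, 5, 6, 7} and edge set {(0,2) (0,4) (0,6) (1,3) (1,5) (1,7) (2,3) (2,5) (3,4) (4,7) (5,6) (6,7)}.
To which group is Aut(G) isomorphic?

the hyperoctahedral group B_3

G is 3-regular and bipartite on 2^3 = 8 vertices with girth 4; it is the hypercube graph Q_3. The symmetry group of the 3-cube is the hyperoctahedral group B_3 = Z_2 ≀ S_3, of order 2^3·3! = 48.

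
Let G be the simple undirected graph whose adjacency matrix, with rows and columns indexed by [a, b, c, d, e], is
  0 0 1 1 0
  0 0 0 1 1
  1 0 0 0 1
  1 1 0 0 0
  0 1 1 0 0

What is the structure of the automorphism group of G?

D_5

G is 2-regular and connected on 5 vertices, i.e. the cycle C_5. C_5 has 5 rotations and 5 reflections, so Aut(C_5) ≅ D_5 of order 10.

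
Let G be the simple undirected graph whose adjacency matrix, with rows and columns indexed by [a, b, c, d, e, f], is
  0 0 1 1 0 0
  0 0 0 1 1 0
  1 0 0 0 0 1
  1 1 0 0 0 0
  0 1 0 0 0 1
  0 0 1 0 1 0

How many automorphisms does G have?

G is 2-regular and connected on 6 vertices, i.e. the cycle C_6. The automorphisms of the 6-cycle are exactly the symmetries of a regular 6-gon: the dihedral group D_6, |D_6| = 12.

12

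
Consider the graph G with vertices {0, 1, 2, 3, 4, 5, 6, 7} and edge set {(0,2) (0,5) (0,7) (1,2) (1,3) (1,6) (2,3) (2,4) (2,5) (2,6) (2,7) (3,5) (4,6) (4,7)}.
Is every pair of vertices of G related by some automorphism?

No

Vertex 2 is the only vertex of degree 7, so every automorphism fixes it; G is not vertex-transitive.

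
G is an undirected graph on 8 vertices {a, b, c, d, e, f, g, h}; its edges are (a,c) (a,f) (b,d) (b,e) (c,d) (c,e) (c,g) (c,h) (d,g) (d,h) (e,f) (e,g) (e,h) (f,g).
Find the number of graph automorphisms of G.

1

Degrees alone do not determine every vertex (e.g. a and b both have degree 2), but their neighbour-degree multisets differ: N(a) has degrees [3, 5] while N(b) has degrees [4, 5]. Repeating this refinement separates all vertices, so the only automorphism is the identity.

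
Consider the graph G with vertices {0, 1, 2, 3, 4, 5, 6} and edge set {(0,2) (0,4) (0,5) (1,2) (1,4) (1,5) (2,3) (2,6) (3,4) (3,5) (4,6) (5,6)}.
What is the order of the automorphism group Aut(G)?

The vertices split by degree into {2, 4, 5} (degree 4) and {0, 1, 3, 6} (degree 3); every edge runs between the two parts, so G is the complete bipartite graph K_{3,4}. The parts have unequal sizes, so no automorphism swaps them; each part is permuted independently, giving S_4 × S_3 of order 4!·3! = 144.

144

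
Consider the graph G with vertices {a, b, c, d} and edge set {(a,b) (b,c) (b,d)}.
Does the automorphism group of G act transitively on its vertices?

Vertex b is the only vertex of degree 3, so every automorphism fixes it; G is not vertex-transitive.

No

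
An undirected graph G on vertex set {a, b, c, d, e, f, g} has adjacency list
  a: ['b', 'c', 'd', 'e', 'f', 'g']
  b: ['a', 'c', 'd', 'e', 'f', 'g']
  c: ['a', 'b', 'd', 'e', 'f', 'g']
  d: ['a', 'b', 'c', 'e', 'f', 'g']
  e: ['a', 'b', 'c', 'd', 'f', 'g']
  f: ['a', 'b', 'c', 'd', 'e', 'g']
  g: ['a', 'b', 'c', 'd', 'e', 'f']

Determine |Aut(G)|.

Every vertex has degree 6, so G is the complete graph K_7. Any permutation of the 7 vertices preserves K_7, so Aut(K_7) = S_7 of order 7! = 5040.

5040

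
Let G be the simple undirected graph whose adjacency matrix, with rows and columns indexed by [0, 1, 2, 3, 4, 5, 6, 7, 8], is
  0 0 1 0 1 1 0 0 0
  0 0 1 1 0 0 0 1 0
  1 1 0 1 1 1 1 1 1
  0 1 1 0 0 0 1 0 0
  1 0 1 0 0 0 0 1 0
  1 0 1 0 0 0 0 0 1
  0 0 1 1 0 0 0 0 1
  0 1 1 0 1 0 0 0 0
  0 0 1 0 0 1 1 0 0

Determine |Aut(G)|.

16

Vertex 2 is the unique vertex of degree 8; the remaining 8 vertices each have degree 3 and induce a cycle, so G is the wheel on 9 vertices with hub 2. With the hub fixed, the remaining symmetry is that of the rim cycle C_8, giving the dihedral group D_8.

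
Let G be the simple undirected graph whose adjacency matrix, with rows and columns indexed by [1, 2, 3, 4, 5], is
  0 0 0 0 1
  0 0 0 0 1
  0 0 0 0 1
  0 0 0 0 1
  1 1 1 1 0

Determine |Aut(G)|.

Vertex 5 has degree 4 and every other vertex has degree 1, so G is the star K_{1,4} with centre 5. The 4 leaves are pairwise interchangeable while the centre is fixed, giving Aut(G) = S_4.

24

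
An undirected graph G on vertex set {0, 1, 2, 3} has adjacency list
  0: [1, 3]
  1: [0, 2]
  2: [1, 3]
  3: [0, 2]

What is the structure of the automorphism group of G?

Every vertex has degree 2 and the graph is connected, so G is the 4-cycle C_4. The automorphisms of the 4-cycle are exactly the symmetries of a regular 4-gon: the dihedral group D_4, |D_4| = 8.

the dihedral group of order 8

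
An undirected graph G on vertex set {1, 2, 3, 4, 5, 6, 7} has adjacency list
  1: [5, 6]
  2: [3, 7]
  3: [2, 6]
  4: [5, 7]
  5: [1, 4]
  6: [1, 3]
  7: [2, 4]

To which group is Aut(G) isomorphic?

D_7

G is 2-regular and connected on 7 vertices, i.e. the cycle C_7. The automorphisms of the 7-cycle are exactly the symmetries of a regular 7-gon: the dihedral group D_7, |D_7| = 14.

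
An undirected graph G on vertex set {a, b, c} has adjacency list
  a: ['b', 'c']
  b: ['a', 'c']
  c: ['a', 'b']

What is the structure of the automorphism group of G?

S_3

All 3 vertices are pairwise adjacent: G = K_3. Every bijection on the vertex set is an automorphism of K_3; hence Aut(K_3) ≅ S_3, order 6.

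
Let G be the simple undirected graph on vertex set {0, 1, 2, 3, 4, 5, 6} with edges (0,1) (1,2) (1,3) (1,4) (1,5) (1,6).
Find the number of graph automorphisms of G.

Vertex 1 has degree 6 and every other vertex has degree 1, so G is the star K_{1,6} with centre 1. The 6 leaves are pairwise interchangeable while the centre is fixed, giving Aut(G) = S_6.

720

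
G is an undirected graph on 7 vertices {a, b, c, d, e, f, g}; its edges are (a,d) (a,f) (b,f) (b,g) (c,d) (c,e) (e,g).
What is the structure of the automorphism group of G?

Every vertex has degree 2 and the graph is connected, so G is the 7-cycle C_7. C_7 has 7 rotations and 7 reflections, so Aut(C_7) ≅ D_7 of order 14.

the dihedral group of order 14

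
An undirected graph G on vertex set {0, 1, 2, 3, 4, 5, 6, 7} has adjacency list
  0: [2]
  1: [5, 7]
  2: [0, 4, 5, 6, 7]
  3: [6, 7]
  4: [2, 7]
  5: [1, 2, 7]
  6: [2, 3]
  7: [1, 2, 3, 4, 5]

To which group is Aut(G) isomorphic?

The degree sequence is [1, 2, 5, 2, 2, 3, 2, 5]. Checking the degree-preserving permutations of the vertex set shows that none except the identity preserves every edge, so Aut(G) is trivial.

1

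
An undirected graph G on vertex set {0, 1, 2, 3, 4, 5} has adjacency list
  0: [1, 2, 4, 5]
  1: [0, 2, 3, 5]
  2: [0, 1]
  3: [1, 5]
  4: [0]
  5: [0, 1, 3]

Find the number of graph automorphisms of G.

Degrees alone do not determine every vertex (e.g. 0 and 1 both have degree 4), but their neighbour-degree multisets differ: N(0) has degrees [1, 2, 3, 4] while N(1) has degrees [2, 2, 3, 4]. Repeating this refinement separates all vertices, so the only automorphism is the identity.

1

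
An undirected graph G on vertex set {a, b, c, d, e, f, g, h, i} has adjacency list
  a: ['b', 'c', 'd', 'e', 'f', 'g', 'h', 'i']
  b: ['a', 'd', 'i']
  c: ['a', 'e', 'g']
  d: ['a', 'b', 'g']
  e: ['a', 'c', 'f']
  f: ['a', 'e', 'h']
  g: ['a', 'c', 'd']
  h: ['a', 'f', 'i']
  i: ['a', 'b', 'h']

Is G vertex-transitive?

Vertex a is the only vertex of degree 8, so every automorphism fixes it; G is not vertex-transitive.

No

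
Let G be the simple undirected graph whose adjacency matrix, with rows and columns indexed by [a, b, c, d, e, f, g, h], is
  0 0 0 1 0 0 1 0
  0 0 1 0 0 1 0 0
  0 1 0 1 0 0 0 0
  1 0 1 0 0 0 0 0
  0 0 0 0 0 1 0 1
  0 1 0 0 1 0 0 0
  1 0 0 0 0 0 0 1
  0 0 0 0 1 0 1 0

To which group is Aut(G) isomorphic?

the dihedral group of order 16

G is 2-regular and connected on 8 vertices, i.e. the cycle C_8. The automorphisms of the 8-cycle are exactly the symmetries of a regular 8-gon: the dihedral group D_8, |D_8| = 16.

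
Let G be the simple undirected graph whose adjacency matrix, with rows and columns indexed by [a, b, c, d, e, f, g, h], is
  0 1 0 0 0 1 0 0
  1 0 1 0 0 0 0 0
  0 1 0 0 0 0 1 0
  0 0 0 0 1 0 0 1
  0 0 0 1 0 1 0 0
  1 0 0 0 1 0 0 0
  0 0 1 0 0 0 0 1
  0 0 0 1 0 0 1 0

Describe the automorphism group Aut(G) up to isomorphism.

Every vertex has degree 2 and the graph is connected, so G is the 8-cycle C_8. C_8 has 8 rotations and 8 reflections, so Aut(C_8) ≅ D_8 of order 16.

D_8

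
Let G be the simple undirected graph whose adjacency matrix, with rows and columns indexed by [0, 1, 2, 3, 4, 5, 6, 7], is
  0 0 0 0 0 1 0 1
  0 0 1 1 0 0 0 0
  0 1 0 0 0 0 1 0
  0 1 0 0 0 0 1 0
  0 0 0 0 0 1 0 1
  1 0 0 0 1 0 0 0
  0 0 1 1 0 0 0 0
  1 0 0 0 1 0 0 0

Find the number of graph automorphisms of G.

128

G has two connected components, {0, 4, 5, 7} and {1, 2, 3, 6}; each is 2-regular, so G = C_4 ⊔ C_4. Aut of a disjoint union of two copies of C_4 is the wreath product D_4 ≀ Z_2, of order 2·8² = 128.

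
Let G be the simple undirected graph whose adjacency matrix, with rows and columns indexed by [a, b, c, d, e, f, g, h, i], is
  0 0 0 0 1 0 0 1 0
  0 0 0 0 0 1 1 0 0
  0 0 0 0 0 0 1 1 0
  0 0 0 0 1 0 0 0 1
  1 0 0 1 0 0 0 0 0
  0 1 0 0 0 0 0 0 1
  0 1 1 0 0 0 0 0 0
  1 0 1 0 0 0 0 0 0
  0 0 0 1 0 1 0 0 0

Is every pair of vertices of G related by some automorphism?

Yes

G is 2-regular and connected on 9 vertices, i.e. the cycle C_9. C_9 has 9 rotations and 9 reflections, so Aut(C_9) ≅ D_9 of order 18. Under this action every vertex can be carried to every other, so G is vertex-transitive.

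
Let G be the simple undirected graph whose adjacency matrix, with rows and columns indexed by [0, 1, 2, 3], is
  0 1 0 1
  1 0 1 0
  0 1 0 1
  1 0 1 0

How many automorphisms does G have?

8

G is 2-regular and bipartite on 2^2 = 4 vertices with girth 4; it is the hypercube graph Q_2. The symmetry group of the 2-cube is the hyperoctahedral group B_2 = Z_2 ≀ S_2, of order 2^2·2! = 8.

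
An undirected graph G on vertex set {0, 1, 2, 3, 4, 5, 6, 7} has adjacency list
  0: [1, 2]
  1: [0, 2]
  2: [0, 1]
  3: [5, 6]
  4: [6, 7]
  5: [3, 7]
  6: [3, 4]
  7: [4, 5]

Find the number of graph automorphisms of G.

G has two connected components, {3, 4, 5, 6, 7} and {0, 1, 2}; each is 2-regular, so G = C_5 ⊔ C_3. No automorphism exchanges components of different sizes, hence Aut(G) is the direct product D_3 × D_5, order 60.

60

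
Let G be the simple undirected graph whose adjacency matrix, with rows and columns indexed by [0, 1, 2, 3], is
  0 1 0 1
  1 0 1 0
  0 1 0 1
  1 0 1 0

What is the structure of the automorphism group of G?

G is 2-regular and bipartite with parts {1, 3} and {0, 2} (each part is independent and every cross-pair is an edge), so G = K_{2,2}. Aut(K_{2,2}) is the wreath product S_2 ≀ Z_2: permute within each part, then optionally swap the parts; |Aut| = 2·(2!)² = 8.

S_2 ≀ Z_2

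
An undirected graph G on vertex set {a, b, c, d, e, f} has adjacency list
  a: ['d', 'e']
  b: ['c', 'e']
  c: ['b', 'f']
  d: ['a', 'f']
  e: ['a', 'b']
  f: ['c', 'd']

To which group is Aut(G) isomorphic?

D_6

G is 2-regular and connected on 6 vertices, i.e. the cycle C_6. The automorphisms of the 6-cycle are exactly the symmetries of a regular 6-gon: the dihedral group D_6, |D_6| = 12.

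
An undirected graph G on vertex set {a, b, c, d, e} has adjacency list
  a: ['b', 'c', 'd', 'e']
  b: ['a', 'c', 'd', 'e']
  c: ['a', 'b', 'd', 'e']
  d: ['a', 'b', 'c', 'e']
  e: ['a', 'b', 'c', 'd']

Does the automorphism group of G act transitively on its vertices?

Every vertex has degree 4, so G is the complete graph K_5. Every bijection on the vertex set is an automorphism of K_5; hence Aut(K_5) ≅ S_5, order 120. This group acts transitively on the 5 vertices.

Yes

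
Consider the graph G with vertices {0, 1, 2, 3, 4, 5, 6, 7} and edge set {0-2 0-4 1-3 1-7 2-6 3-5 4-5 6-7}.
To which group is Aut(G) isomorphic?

D_8

G is 2-regular and connected on 8 vertices, i.e. the cycle C_8. The automorphisms of the 8-cycle are exactly the symmetries of a regular 8-gon: the dihedral group D_8, |D_8| = 16.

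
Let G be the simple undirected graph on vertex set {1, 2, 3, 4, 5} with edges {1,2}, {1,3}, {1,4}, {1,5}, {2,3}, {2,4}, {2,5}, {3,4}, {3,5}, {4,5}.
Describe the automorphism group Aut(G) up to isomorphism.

the symmetric group on 5 letters

Every vertex has degree 4, so G is the complete graph K_5. Every bijection on the vertex set is an automorphism of K_5; hence Aut(K_5) ≅ S_5, order 120.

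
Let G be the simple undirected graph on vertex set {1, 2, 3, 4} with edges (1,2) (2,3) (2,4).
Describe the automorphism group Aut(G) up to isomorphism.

S_3

Vertex 2 has degree 3 and every other vertex has degree 1, so G is the star K_{1,3} with centre 2. Any automorphism fixes the centre and permutes the 3 leaves freely, so Aut(G) ≅ S_3 of order 3! = 6.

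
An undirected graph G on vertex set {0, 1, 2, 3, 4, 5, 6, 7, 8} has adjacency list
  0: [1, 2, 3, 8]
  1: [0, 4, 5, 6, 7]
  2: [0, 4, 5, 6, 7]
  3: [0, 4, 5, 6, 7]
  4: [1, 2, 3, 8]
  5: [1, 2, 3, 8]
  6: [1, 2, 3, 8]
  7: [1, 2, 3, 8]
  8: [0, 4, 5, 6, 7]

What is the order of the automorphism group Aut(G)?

2880

The vertices split by degree into {1, 2, 3, 8} (degree 5) and {0, 4, 5, 6, 7} (degree 4); every edge runs between the two parts, so G is the complete bipartite graph K_{4,5}. The parts have unequal sizes, so no automorphism swaps them; each part is permuted independently, giving S_4 × S_5 of order 4!·5! = 2880.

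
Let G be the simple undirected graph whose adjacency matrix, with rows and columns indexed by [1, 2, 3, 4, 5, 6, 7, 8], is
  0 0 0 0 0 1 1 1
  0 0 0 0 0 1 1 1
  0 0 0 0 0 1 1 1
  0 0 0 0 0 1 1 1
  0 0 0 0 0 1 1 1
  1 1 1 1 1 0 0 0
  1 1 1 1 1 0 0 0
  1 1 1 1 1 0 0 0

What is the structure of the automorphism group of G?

S_3 × S_5

The vertices split by degree into {6, 7, 8} (degree 5) and {1, 2, 3, 4, 5} (degree 3); every edge runs between the two parts, so G is the complete bipartite graph K_{3,5}. The parts have unequal sizes, so no automorphism swaps them; each part is permuted independently, giving S_3 × S_5 of order 3!·5! = 720.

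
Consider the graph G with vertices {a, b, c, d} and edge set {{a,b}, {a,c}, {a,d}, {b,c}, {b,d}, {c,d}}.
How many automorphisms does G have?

All 4 vertices are pairwise adjacent: G = K_4. Every bijection on the vertex set is an automorphism of K_4; hence Aut(K_4) ≅ S_4, order 24.

24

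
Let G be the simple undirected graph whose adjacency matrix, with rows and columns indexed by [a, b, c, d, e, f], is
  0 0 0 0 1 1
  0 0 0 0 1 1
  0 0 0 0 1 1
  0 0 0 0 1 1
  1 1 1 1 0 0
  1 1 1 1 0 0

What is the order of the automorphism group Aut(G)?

48

The vertices split by degree into {e, f} (degree 4) and {a, b, c, d} (degree 2); every edge runs between the two parts, so G is the complete bipartite graph K_{2,4}. Automorphisms preserve the bipartition setwise (since the parts differ in size) and act as S_4 × S_2 within it; |Aut| = 48.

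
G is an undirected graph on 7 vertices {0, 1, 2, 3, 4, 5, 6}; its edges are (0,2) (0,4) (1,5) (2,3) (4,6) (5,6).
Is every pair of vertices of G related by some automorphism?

No

Automorphisms preserve degree, but G has vertices of degree 1 and vertices of degree 2; no automorphism maps one to the other, so G is not vertex-transitive.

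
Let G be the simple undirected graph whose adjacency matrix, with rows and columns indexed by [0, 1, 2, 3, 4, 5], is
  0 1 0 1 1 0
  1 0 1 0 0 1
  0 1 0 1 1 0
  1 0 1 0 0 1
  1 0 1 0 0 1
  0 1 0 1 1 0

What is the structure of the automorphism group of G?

G is 3-regular and bipartite with parts {0, 2, 5} and {1, 3, 4} (each part is independent and every cross-pair is an edge), so G = K_{3,3}. Each part can be permuted independently (S_3 × S_3) and the two equal-size parts can also be swapped, giving (S_3 × S_3) ⋊ Z_2 of order 2·(3!)² = 72.

S_3 ≀ Z_2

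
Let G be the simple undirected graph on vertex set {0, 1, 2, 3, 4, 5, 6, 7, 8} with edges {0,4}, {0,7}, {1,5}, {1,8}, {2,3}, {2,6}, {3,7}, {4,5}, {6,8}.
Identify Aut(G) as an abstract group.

G is 2-regular and connected on 9 vertices, i.e. the cycle C_9. C_9 has 9 rotations and 9 reflections, so Aut(C_9) ≅ D_9 of order 18.

the dihedral group of order 18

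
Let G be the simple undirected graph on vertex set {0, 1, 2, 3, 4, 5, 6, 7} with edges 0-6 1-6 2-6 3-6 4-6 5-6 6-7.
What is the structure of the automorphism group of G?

Vertex 6 has degree 7 and every other vertex has degree 1, so G is the star K_{1,7} with centre 6. The 7 leaves are pairwise interchangeable while the centre is fixed, giving Aut(G) = S_7.

S_7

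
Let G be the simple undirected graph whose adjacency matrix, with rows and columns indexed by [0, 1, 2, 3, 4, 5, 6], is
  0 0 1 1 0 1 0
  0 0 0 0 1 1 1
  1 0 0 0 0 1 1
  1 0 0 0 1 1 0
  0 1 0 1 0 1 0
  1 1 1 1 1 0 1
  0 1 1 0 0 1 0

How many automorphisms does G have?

12

Vertex 5 is the unique vertex of degree 6; the remaining 6 vertices each have degree 3 and induce a cycle, so G is the wheel on 7 vertices with hub 5. Every automorphism fixes the hub and acts on the rim 6-cycle, so Aut(G) ≅ Aut(C_6) = D_6 of order 12.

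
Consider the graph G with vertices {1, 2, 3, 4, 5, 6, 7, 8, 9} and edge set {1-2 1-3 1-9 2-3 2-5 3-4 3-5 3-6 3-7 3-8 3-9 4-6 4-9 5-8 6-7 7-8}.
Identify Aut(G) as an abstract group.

D_8

Vertex 3 is the unique vertex of degree 8; the remaining 8 vertices each have degree 3 and induce a cycle, so G is the wheel on 9 vertices with hub 3. Every automorphism fixes the hub and acts on the rim 8-cycle, so Aut(G) ≅ Aut(C_8) = D_8 of order 16.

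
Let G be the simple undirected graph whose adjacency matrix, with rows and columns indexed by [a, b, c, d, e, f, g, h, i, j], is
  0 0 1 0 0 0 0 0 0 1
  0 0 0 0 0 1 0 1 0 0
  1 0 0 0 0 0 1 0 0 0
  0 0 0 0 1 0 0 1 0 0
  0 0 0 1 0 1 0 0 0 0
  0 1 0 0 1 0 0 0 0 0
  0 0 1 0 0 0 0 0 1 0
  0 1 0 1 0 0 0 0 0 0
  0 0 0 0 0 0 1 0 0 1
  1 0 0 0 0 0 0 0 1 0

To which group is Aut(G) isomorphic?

(D_5 × D_5) ⋊ Z_2

G has two connected components, {a, c, g, i, j} and {b, d, e, f, h}; each is 2-regular, so G = C_5 ⊔ C_5. Aut of a disjoint union of two copies of C_5 is the wreath product D_5 ≀ Z_2, of order 2·10² = 200.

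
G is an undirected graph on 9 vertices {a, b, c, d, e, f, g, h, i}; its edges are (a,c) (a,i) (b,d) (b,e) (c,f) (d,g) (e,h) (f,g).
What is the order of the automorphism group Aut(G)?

The degree sequence is [2, 2, 2, 2, 2, 2, 2, 1, 1]; the two degree-1 vertices h and i are the ends of a path, so G = P_9. A path has exactly one nontrivial symmetry — reversal — giving Aut(G) of order 2.

2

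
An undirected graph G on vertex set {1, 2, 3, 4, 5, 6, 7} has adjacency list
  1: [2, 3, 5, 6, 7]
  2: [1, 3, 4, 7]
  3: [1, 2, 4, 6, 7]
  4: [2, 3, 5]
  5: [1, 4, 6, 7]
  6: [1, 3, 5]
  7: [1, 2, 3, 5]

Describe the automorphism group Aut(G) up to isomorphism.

the trivial group

Degrees alone do not determine every vertex (e.g. 1 and 3 both have degree 5), but their neighbour-degree multisets differ: N(1) has degrees [3, 4, 4, 4, 5] while N(3) has degrees [3, 3, 4, 4, 5]. Repeating this refinement separates all vertices, so the only automorphism is the identity.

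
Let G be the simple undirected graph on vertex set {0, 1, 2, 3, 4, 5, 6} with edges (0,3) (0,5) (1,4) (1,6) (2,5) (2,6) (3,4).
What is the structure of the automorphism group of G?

the dihedral group of order 14

Every vertex has degree 2 and the graph is connected, so G is the 7-cycle C_7. C_7 has 7 rotations and 7 reflections, so Aut(C_7) ≅ D_7 of order 14.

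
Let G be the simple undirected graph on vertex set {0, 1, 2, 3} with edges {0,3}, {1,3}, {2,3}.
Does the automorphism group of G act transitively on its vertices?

No

Vertex 3 is the only vertex of degree 3, so every automorphism fixes it; G is not vertex-transitive.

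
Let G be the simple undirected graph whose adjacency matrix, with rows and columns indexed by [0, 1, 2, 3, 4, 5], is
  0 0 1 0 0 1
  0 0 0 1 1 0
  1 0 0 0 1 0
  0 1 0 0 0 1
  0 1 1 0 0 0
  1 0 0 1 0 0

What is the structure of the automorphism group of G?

Every vertex has degree 2 and the graph is connected, so G is the 6-cycle C_6. C_6 has 6 rotations and 6 reflections, so Aut(C_6) ≅ D_6 of order 12.

the dihedral group of order 12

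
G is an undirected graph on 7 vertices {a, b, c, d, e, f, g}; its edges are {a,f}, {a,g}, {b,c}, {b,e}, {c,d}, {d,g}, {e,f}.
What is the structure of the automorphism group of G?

G is 2-regular and connected on 7 vertices, i.e. the cycle C_7. C_7 has 7 rotations and 7 reflections, so Aut(C_7) ≅ D_7 of order 14.

the dihedral group of order 14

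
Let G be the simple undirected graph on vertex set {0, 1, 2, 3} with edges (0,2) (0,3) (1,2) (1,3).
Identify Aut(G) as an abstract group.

G is 2-regular and bipartite on 2^2 = 4 vertices with girth 4; it is the hypercube graph Q_2. The symmetry group of the 2-cube is the hyperoctahedral group B_2 = Z_2 ≀ S_2, of order 2^2·2! = 8.

the hyperoctahedral group B_2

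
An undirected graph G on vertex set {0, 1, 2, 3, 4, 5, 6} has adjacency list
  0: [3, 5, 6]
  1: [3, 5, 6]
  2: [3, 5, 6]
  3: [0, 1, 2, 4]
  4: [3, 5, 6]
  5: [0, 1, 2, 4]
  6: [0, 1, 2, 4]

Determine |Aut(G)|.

144

The vertices split by degree into {3, 5, 6} (degree 4) and {0, 1, 2, 4} (degree 3); every edge runs between the two parts, so G is the complete bipartite graph K_{3,4}. The parts have unequal sizes, so no automorphism swaps them; each part is permuted independently, giving S_4 × S_3 of order 4!·3! = 144.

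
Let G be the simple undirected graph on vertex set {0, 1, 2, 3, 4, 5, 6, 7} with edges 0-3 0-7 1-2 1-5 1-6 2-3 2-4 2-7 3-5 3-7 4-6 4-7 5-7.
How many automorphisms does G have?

Degrees alone do not determine every vertex (e.g. 0 and 6 both have degree 2), but their neighbour-degree multisets differ: N(0) has degrees [4, 5] while N(6) has degrees [3, 3]. Repeating this refinement separates all vertices, so the only automorphism is the identity.

1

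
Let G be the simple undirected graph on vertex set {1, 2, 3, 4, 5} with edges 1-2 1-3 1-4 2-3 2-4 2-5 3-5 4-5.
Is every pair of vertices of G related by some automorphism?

No

Vertex 2 is the only vertex of degree 4, so every automorphism fixes it; G is not vertex-transitive.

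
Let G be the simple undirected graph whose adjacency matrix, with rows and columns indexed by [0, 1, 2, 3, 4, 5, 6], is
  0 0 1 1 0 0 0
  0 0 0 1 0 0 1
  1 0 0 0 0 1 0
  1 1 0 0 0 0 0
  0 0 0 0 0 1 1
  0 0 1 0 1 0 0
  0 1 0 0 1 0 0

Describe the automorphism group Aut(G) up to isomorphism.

D_7

G is 2-regular and connected on 7 vertices, i.e. the cycle C_7. The automorphisms of the 7-cycle are exactly the symmetries of a regular 7-gon: the dihedral group D_7, |D_7| = 14.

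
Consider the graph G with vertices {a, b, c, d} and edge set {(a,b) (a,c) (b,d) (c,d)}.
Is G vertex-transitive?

Yes

G is 2-regular and bipartite on 2^2 = 4 vertices with girth 4; it is the hypercube graph Q_2. Aut(Q_2) consists of the signed permutations of the 2 coordinate axes: 2! permutations times 2^2 sign flips, so |Aut| = 2^2·2! = 8. Under this action every vertex can be carried to every other, so G is vertex-transitive.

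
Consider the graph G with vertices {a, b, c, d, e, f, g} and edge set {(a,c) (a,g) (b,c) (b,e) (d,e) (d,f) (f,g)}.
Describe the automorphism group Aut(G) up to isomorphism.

the dihedral group of order 14

G is 2-regular and connected on 7 vertices, i.e. the cycle C_7. The automorphisms of the 7-cycle are exactly the symmetries of a regular 7-gon: the dihedral group D_7, |D_7| = 14.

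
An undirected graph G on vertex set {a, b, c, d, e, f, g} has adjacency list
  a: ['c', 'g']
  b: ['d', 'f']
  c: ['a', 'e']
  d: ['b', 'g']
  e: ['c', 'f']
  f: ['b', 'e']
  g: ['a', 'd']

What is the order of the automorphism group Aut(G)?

G is 2-regular and connected on 7 vertices, i.e. the cycle C_7. C_7 has 7 rotations and 7 reflections, so Aut(C_7) ≅ D_7 of order 14.

14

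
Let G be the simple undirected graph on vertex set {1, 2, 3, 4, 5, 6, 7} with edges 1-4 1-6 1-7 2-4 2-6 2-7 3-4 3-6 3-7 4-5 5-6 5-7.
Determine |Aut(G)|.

The vertices split by degree into {4, 6, 7} (degree 4) and {1, 2, 3, 5} (degree 3); every edge runs between the two parts, so G is the complete bipartite graph K_{3,4}. The parts have unequal sizes, so no automorphism swaps them; each part is permuted independently, giving S_3 × S_4 of order 3!·4! = 144.

144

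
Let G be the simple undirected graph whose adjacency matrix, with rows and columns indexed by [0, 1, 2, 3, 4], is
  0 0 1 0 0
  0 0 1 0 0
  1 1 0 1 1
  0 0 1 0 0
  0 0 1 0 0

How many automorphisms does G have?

Vertex 2 has degree 4 and every other vertex has degree 1, so G is the star K_{1,4} with centre 2. The 4 leaves are pairwise interchangeable while the centre is fixed, giving Aut(G) = S_4.

24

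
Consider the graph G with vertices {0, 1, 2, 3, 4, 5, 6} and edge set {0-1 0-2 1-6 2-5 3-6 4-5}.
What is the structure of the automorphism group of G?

The degree sequence is [2, 2, 2, 1, 1, 2, 2]; the two degree-1 vertices 3 and 4 are the ends of a path, so G = P_7. A path has exactly one nontrivial symmetry — reversal — giving Aut(G) of order 2.

C_2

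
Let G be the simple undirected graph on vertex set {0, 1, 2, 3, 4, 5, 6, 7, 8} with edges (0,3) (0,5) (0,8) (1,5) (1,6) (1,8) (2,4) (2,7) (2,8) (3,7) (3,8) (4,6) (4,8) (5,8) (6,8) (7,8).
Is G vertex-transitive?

Vertex 8 is the only vertex of degree 8, so every automorphism fixes it; G is not vertex-transitive.

No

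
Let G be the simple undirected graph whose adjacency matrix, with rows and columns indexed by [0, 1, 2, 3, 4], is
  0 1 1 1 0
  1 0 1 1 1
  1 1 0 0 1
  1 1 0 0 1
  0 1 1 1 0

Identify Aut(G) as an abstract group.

Vertex 1 is the unique vertex of degree 4; the remaining 4 vertices each have degree 3 and induce a cycle, so G is the wheel on 5 vertices with hub 1. With the hub fixed, the remaining symmetry is that of the rim cycle C_4, giving the dihedral group D_4.

the dihedral group of order 8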